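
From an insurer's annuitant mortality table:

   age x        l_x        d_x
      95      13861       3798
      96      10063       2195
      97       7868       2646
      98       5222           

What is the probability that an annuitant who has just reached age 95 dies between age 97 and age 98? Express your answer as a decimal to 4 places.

0.1909

This is the probability of reaching 97 but not 98, conditional on being alive at 95: (l_97 − l_98) / l_95.
= (7868 − 5222) / 13861 = 2646 / 13861 = 0.190895.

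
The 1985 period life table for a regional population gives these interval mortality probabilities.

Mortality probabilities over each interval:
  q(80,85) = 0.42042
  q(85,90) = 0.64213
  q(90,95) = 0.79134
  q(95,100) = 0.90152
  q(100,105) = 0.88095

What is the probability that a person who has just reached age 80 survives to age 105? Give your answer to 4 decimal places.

0.0005

P(survive 80→105) = (1 − 0.42042) × (1 − 0.64213) × (1 − 0.79134) × (1 − 0.90152) × (1 − 0.88095).
= 0.57958 × 0.35787 × 0.20866 × 0.09848 × 0.11905 = 0.000507.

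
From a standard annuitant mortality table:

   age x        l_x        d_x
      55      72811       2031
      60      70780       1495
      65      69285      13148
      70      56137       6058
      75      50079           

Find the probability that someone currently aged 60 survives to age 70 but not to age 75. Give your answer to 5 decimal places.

0.08559

We want 10|5q60 = (l_70 − l_75)/l_60.
This is the probability of reaching 70 but not 75, conditional on being alive at 60: (l_70 − l_75) / l_60.
= (56137 − 50079) / 70780 = 6058 / 70780 = 0.085589.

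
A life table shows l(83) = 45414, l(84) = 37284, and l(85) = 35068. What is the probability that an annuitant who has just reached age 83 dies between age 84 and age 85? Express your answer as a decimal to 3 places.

0.049

This is the probability of reaching 84 but not 85, conditional on being alive at 83: (l(84) − l(85)) / l(83).
= (37284 − 35068) / 45414 = 2216 / 45414 = 0.048796.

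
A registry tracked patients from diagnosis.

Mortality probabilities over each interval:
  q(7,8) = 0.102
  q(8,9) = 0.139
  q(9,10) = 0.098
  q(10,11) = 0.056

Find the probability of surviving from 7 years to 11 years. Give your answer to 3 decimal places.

0.658

P(survive 7→11) = (1 − 0.102) × (1 − 0.139) × (1 − 0.098) × (1 − 0.056).
= 0.898 × 0.861 × 0.902 × 0.944 = 0.658352.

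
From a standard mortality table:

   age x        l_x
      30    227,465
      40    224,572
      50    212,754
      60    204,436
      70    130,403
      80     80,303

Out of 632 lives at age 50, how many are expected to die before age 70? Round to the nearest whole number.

245

The relevant probability is 1 − 130,403/212,754 = 0.387071.
Expected number = 632 × 0.387071 = 245.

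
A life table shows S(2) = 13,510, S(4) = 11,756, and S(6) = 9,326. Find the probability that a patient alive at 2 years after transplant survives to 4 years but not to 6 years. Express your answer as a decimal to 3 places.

This is the probability of reaching 4 but not 6, conditional on being alive at 2: (S(4) − S(6)) / S(2).
= (11,756 − 9,326) / 13,510 = 2,430 / 13,510 = 0.179867.

0.180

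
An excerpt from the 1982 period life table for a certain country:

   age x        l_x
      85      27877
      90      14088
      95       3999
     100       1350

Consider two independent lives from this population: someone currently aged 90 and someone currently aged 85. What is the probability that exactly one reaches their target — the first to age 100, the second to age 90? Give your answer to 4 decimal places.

p₁ = l_100/l_90 = 1350/14088 = 0.095826; p₂ = l_90/l_85 = 14088/27877 = 0.505363.
P(exactly one) = p₁(1−p₂) + (1−p₁)p₂ = 0.047399 + 0.456936 = 0.504335.

0.5043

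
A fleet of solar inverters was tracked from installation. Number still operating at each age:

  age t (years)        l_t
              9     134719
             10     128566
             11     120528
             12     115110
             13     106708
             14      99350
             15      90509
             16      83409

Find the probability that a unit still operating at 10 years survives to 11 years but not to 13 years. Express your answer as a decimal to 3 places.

This is the probability of reaching 11 but not 13, conditional on being operational at 10: (l_11 − l_13) / l_10.
= (120528 − 106708) / 128566 = 13820 / 128566 = 0.107493.

0.107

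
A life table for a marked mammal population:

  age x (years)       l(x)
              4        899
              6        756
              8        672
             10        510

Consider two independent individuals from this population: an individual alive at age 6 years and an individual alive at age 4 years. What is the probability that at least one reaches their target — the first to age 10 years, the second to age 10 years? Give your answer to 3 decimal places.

p₁ = l(10)/l(6) = 510/756 = 0.674603; p₂ = l(10)/l(4) = 510/899 = 0.567297.
P(at least one) = 1 − (1−p₁)(1−p₂) = 1 − 0.325397 × 0.432703 = 0.859200.

0.859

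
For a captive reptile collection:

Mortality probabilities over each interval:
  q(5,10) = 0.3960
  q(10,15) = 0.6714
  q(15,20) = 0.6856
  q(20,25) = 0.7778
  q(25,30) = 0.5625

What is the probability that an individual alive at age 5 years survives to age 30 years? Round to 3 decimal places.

0.006

Survival from 5 to 30 is the product of surviving each interval: (1 − 0.3960) × (1 − 0.6714) × (1 − 0.6856) × (1 − 0.7778) × (1 − 0.5625).
= 0.6040 × 0.3286 × 0.3144 × 0.2222 × 0.4375 = 0.006066.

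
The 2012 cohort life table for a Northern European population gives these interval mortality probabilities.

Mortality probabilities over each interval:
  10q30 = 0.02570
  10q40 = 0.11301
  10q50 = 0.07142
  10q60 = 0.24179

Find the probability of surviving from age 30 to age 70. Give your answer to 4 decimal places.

The overall survival probability is (1 − 0.02570) × (1 − 0.11301) × (1 − 0.07142) × (1 − 0.24179).
= 0.97430 × 0.88699 × 0.92858 × 0.75821 = 0.608444.

0.6084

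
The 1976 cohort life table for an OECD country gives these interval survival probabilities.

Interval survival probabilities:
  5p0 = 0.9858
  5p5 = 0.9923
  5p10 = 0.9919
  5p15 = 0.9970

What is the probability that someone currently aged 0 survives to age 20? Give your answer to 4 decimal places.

0.9674

20p0 = 0.9858 × 0.9923 × 0.9919 × 0.9970.
= 0.967375.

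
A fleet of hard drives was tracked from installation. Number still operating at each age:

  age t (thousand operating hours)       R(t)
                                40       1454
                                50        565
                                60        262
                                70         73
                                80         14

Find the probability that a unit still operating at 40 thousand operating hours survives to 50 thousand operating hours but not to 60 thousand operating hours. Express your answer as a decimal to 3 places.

0.208

This is the probability of reaching 50 but not 60, conditional on being operational at 40: (R(50) − R(60)) / R(40).
= (565 − 262) / 1454 = 303 / 1454 = 0.208391.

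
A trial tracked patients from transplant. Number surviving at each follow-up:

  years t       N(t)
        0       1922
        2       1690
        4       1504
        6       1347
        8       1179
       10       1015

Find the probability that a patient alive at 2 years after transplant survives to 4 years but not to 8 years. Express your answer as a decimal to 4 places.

This is the probability of reaching 4 but not 8, conditional on being alive at 2: (N(4) − N(8)) / N(2).
= (1504 − 1179) / 1690 = 325 / 1690 = 0.192308.

0.1923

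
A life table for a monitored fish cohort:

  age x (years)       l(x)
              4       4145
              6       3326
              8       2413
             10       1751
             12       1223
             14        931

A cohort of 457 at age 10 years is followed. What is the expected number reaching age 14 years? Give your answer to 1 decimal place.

The relevant probability is 931/1751 = 0.531696.
Expected number = 457 × 0.531696 = 243.0.

243.0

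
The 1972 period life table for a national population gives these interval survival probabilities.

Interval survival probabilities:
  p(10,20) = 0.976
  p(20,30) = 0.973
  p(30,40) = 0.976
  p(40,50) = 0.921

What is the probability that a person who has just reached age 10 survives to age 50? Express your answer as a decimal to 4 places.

0.8536

The overall survival probability is 0.976 × 0.973 × 0.976 × 0.921.
= 0.853635.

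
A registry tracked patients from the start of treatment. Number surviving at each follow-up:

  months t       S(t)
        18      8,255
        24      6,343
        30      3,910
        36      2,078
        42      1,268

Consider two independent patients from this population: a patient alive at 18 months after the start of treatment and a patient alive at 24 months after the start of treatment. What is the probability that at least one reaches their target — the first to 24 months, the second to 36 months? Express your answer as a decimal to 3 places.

0.844

p₁ = S(24)/S(18) = 6,343/8,255 = 0.768383; p₂ = S(36)/S(24) = 2,078/6,343 = 0.327605.
P(at least one) = 1 − (1−p₁)(1−p₂) = 1 − 0.231617 × 0.672395 = 0.844262.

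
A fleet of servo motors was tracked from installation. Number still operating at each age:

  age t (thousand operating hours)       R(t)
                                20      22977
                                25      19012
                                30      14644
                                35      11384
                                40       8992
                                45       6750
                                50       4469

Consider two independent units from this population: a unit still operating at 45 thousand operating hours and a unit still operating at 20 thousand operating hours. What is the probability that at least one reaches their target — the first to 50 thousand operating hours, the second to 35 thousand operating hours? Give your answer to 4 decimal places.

0.8295

p₁ = R(50)/R(45) = 4469/6750 = 0.662074; p₂ = R(35)/R(20) = 11384/22977 = 0.495452.
P(at least one) = 1 − (1−p₁)(1−p₂) = 1 − 0.337926 × 0.504548 = 0.829500.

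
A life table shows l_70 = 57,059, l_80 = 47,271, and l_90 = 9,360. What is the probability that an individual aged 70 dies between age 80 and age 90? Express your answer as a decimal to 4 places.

0.6644

This is the probability of reaching 80 but not 90, conditional on being alive at 70: (l_80 − l_90) / l_70.
= (47,271 − 9,360) / 57,059 = 37,911 / 57,059 = 0.664418.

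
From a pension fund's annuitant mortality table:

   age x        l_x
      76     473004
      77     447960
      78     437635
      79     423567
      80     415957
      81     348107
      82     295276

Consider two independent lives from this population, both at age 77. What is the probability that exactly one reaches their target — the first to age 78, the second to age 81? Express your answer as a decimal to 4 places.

p₁ = l_78/l_77 = 437635/447960 = 0.976951; p₂ = l_81/l_77 = 348107/447960 = 0.777094.
P(exactly one) = p₁(1−p₂) + (1−p₁)p₂ = 0.217768 + 0.017911 = 0.235679.

0.2357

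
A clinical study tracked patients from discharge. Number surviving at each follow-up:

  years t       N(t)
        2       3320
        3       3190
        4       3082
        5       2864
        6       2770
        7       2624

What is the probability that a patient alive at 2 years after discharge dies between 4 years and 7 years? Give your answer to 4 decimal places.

0.1380

This is the probability of reaching 4 but not 7, conditional on being alive at 2: (N(4) − N(7)) / N(2).
= (3082 − 2624) / 3320 = 458 / 3320 = 0.137952.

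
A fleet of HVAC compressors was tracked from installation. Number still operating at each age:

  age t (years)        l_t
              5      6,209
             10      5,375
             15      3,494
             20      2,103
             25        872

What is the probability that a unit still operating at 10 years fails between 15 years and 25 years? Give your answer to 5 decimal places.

This is the probability of reaching 15 but not 25, conditional on being operational at 10: (l_15 − l_25) / l_10.
= (3,494 − 872) / 5,375 = 2,622 / 5,375 = 0.487814.

0.48781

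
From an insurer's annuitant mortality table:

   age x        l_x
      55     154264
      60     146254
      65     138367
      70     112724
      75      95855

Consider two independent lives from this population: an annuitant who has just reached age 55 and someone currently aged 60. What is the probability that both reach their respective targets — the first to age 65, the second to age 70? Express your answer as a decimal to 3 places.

p₁ = l_65/l_55 = 138367/154264 = 0.896949; p₂ = l_70/l_60 = 112724/146254 = 0.770741.
P(both) = p₁ × p₂ = 0.896949 × 0.770741 = 0.691315.

0.691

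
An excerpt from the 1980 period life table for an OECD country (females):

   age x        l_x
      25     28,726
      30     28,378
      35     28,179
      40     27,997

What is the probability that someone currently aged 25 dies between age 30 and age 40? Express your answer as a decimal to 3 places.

This is the probability of reaching 30 but not 40, conditional on being alive at 25: (l_30 − l_40) / l_25.
= (28,378 − 27,997) / 28,726 = 381 / 28,726 = 0.013263.

0.013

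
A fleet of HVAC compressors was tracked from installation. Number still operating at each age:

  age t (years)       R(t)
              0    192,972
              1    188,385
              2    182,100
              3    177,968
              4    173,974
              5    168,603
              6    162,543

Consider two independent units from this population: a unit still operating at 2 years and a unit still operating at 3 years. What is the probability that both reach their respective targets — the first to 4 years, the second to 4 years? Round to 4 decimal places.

0.9339

p₁ = R(4)/R(2) = 173,974/182,100 = 0.955376; p₂ = R(4)/R(3) = 173,974/177,968 = 0.977558.
P(both) = p₁ × p₂ = 0.955376 × 0.977558 = 0.933935.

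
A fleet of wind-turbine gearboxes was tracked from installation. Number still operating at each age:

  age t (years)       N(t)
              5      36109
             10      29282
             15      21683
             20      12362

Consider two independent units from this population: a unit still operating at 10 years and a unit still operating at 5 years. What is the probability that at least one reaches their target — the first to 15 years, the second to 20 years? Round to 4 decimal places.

p₁ = N(15)/N(10) = 21683/29282 = 0.740489; p₂ = N(20)/N(5) = 12362/36109 = 0.342352.
P(at least one) = 1 − (1−p₁)(1−p₂) = 1 − 0.259511 × 0.657648 = 0.829333.

0.8293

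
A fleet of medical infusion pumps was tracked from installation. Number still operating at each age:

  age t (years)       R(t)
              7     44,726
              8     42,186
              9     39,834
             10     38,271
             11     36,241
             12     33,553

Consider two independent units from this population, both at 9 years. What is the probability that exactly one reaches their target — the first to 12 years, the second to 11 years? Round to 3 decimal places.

p₁ = R(12)/R(9) = 33,553/39,834 = 0.842321; p₂ = R(11)/R(9) = 36,241/39,834 = 0.909801.
P(exactly one) = p₁(1−p₂) + (1−p₁)p₂ = 0.075977 + 0.143457 = 0.219433.

0.219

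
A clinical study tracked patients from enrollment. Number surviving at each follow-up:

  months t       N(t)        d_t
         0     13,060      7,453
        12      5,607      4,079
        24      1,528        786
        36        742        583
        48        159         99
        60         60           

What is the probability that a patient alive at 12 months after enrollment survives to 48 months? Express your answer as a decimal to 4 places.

0.0284

The conditional survival probability is N(48)/N(12) = 159/5,607 = 0.028357.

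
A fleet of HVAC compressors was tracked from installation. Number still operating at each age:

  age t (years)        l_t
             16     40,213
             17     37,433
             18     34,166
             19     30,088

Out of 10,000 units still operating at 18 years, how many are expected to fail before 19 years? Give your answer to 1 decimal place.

1193.6

The relevant probability is 1 − 30,088/34,166 = 0.119358.
Expected number = 10,000 × 0.119358 = 1193.6.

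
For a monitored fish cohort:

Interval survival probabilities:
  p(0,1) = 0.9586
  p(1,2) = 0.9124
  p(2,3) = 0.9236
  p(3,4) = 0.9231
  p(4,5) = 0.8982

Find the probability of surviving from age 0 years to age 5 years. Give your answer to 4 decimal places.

0.6698

Chaining the interval survival probabilities: 0.9586 × 0.9124 × 0.9236 × 0.9231 × 0.8982.
= 0.669774.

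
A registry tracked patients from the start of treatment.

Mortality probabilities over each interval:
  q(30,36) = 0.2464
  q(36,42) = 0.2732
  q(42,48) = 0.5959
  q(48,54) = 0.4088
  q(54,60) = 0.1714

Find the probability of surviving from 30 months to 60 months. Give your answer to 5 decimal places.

0.10842

Survival from 30 to 60 is the product of surviving each interval: (1 − 0.2464) × (1 − 0.2732) × (1 − 0.5959) × (1 − 0.4088) × (1 − 0.1714).
= 0.7536 × 0.7268 × 0.4041 × 0.5912 × 0.8286 = 0.108424.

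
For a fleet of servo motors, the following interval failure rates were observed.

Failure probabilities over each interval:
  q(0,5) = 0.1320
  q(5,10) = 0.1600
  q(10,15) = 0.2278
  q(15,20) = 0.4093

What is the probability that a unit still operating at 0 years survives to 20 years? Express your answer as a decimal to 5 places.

0.33258

Survival from 0 to 20 is the product of surviving each interval: (1 − 0.1320) × (1 − 0.1600) × (1 − 0.2278) × (1 − 0.4093).
= 0.8680 × 0.8400 × 0.7722 × 0.5907 = 0.332580.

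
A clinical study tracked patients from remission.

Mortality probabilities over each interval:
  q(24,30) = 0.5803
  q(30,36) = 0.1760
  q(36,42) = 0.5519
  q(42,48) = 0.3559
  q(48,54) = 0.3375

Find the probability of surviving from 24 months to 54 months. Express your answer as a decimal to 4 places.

0.0661

Chaining the interval survival probabilities: (1 − 0.5803) × (1 − 0.1760) × (1 − 0.5519) × (1 − 0.3559) × (1 − 0.3375).
= 0.4197 × 0.8240 × 0.4481 × 0.6441 × 0.6625 = 0.066127.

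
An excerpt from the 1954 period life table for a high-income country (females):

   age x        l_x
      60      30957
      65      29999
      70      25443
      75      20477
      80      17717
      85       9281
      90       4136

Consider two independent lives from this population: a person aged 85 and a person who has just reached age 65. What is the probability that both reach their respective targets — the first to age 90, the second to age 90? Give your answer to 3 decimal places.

0.061

p₁ = l_90/l_85 = 4136/9281 = 0.445642; p₂ = l_90/l_65 = 4136/29999 = 0.137871.
P(both) = p₁ × p₂ = 0.445642 × 0.137871 = 0.061441.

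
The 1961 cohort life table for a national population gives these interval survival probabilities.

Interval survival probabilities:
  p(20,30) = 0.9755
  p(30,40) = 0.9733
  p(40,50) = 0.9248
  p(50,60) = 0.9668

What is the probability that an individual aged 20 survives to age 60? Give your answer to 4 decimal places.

The overall survival probability is 0.9755 × 0.9733 × 0.9248 × 0.9668.
= 0.848904.

0.8489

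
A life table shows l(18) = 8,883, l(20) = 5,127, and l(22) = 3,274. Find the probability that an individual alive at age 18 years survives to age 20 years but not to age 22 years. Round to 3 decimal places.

This is the probability of reaching 20 but not 22, conditional on being alive at 18: (l(20) − l(22)) / l(18).
= (5,127 − 3,274) / 8,883 = 1,853 / 8,883 = 0.208601.

0.209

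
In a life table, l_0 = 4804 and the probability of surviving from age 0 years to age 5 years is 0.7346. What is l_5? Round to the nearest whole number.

l_5 = l_0 × p = 4804 × 0.7346 = 3529.

3529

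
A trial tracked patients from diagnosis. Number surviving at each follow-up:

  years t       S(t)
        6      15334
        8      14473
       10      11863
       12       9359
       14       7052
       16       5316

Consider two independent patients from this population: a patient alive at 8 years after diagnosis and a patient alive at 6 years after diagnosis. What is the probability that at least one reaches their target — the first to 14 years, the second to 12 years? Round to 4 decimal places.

p₁ = S(14)/S(8) = 7052/14473 = 0.487252; p₂ = S(12)/S(6) = 9359/15334 = 0.610343.
P(at least one) = 1 − (1−p₁)(1−p₂) = 1 − 0.512748 × 0.389657 = 0.800204.

0.8002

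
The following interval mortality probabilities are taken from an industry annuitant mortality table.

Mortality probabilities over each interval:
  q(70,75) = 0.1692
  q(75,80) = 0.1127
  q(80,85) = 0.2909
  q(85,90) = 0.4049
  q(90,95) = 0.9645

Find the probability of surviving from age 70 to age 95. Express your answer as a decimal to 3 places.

0.011

P(survive 70→95) = (1 − 0.1692) × (1 − 0.1127) × (1 − 0.2909) × (1 − 0.4049) × (1 − 0.9645).
= 0.8308 × 0.8873 × 0.7091 × 0.5951 × 0.0355 = 0.011043.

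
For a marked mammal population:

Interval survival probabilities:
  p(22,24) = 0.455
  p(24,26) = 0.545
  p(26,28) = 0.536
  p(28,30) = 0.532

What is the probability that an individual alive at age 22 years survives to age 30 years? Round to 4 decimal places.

P(survive 22→30) = 0.455 × 0.545 × 0.536 × 0.532.
= 0.070711.

0.0707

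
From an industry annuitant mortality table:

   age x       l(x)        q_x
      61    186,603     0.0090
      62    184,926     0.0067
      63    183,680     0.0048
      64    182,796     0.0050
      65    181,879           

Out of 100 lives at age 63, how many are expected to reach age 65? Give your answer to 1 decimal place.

99.0

The relevant probability is 181,879/183,680 = 0.990195.
Expected number = 100 × 0.990195 = 99.0.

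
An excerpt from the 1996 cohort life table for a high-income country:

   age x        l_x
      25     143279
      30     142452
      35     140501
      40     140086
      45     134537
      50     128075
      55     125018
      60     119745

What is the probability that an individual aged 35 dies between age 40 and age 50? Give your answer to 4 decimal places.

0.0855

We want 5|10q35 = (l_40 − l_50)/l_35.
This is the probability of reaching 40 but not 50, conditional on being alive at 35: (l_40 − l_50) / l_35.
= (140086 − 128075) / 140501 = 12011 / 140501 = 0.085487.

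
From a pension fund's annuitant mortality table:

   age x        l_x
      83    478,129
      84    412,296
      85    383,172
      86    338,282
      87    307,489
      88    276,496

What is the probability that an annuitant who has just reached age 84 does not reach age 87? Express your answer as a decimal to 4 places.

0.2542

P(die before 87 | alive at 84) = 1 − l_87/l_84 = 1 − 307,489/412,296 = (104,807)/412,296 = 0.254203.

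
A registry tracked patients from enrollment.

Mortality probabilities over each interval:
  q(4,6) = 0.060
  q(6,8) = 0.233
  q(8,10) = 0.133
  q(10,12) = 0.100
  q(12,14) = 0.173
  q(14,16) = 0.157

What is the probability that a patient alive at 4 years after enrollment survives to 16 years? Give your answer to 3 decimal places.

0.392

Chaining the interval survival probabilities: (1 − 0.060) × (1 − 0.233) × (1 − 0.133) × (1 − 0.100) × (1 − 0.173) × (1 − 0.157).
= 0.940 × 0.767 × 0.867 × 0.900 × 0.827 × 0.843 = 0.392209.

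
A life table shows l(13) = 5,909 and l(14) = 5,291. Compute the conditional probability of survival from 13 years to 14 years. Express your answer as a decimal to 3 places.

The conditional survival probability is l(14)/l(13) = 5,291/5,909 = 0.895414.

0.895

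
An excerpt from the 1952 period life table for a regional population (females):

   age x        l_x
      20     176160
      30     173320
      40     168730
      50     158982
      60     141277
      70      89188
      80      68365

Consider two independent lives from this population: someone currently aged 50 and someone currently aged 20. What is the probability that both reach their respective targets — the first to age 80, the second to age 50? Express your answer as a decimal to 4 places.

0.3881

p₁ = l_80/l_50 = 68365/158982 = 0.430017; p₂ = l_50/l_20 = 158982/176160 = 0.902486.
P(both) = p₁ × p₂ = 0.430017 × 0.902486 = 0.388084.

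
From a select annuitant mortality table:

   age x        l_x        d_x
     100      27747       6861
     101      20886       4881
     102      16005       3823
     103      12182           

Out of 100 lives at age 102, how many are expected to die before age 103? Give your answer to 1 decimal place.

The relevant probability is 1 − 12182/16005 = 0.238863.
Expected number = 100 × 0.238863 = 23.9.

23.9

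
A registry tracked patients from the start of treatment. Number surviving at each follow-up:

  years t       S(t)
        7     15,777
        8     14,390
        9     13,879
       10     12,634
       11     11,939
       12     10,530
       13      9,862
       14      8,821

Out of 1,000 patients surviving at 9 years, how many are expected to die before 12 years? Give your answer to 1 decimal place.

The relevant probability is 1 − 10,530/13,879 = 0.241300.
Expected number = 1,000 × 0.241300 = 241.3.

241.3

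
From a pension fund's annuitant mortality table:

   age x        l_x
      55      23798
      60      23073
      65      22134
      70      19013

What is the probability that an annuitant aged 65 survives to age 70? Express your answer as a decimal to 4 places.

0.8590

We want 5p65 = l_70/l_65.
The conditional survival probability is l_70/l_65 = 19013/22134 = 0.858995.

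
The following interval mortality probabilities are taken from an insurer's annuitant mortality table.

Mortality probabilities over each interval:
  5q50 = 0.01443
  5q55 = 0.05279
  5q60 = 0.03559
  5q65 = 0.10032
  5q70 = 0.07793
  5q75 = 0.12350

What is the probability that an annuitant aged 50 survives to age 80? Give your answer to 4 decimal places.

The overall survival probability is (1 − 0.01443) × (1 − 0.05279) × (1 − 0.03559) × (1 − 0.10032) × (1 − 0.07793) × (1 − 0.12350).
= 0.98557 × 0.94721 × 0.96441 × 0.89968 × 0.92207 × 0.87650 = 0.654635.

0.6546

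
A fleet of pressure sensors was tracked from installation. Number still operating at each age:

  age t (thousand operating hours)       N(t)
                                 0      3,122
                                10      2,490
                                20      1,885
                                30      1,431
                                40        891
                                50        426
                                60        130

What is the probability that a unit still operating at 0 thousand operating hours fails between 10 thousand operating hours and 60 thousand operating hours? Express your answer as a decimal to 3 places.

This is the probability of reaching 10 but not 60, conditional on being operational at 0: (N(10) − N(60)) / N(0).
= (2,490 − 130) / 3,122 = 2,360 / 3,122 = 0.755926.

0.756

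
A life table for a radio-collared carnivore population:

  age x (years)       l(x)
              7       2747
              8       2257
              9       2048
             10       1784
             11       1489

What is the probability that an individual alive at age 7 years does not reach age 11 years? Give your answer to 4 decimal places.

P(die before 11 | alive at 7) = 1 − l(11)/l(7) = 1 − 1489/2747 = (1258)/2747 = 0.457954.

0.4580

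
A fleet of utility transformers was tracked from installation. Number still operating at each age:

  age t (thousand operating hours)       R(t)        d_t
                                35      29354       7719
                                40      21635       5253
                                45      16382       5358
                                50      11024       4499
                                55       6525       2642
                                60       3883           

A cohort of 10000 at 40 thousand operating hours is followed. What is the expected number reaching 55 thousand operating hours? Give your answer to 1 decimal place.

3015.9

The relevant probability is 6525/21635 = 0.301595.
Expected number = 10000 × 0.301595 = 3015.9.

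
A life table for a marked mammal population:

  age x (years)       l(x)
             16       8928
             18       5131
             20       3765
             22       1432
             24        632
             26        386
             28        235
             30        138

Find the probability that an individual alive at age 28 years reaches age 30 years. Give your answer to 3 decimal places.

The conditional survival probability is l(30)/l(28) = 138/235 = 0.587234.

0.587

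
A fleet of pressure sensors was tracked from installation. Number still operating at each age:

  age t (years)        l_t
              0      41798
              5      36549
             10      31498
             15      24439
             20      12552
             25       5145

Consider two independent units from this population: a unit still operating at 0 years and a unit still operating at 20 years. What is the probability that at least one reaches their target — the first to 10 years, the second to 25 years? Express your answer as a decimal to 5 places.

p₁ = l_10/l_0 = 31498/41798 = 0.753577; p₂ = l_25/l_20 = 5145/12552 = 0.409895.
P(at least one) = 1 − (1−p₁)(1−p₂) = 1 − 0.246423 × 0.590105 = 0.854585.

0.85458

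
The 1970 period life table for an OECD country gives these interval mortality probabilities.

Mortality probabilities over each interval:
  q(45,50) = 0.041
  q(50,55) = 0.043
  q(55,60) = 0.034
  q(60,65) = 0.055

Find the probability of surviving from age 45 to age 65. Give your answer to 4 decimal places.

P(survive 45→65) = (1 − 0.041) × (1 − 0.043) × (1 − 0.034) × (1 − 0.055).
= 0.959 × 0.957 × 0.966 × 0.945 = 0.837798.

0.8378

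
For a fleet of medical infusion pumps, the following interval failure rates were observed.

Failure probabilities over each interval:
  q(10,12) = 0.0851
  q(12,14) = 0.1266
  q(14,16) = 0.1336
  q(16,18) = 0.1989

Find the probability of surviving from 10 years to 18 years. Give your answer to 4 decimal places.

P(survive 10→18) = (1 − 0.0851) × (1 − 0.1266) × (1 − 0.1336) × (1 − 0.1989).
= 0.9149 × 0.8734 × 0.8664 × 0.8011 = 0.554615.

0.5546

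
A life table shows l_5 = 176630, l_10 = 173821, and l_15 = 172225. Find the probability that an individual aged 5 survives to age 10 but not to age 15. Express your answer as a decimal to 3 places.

0.009

We want 5|5q5 = (l_10 − l_15)/l_5.
This is the probability of reaching 10 but not 15, conditional on being alive at 5: (l_10 − l_15) / l_5.
= (173821 − 172225) / 176630 = 1596 / 176630 = 0.009036.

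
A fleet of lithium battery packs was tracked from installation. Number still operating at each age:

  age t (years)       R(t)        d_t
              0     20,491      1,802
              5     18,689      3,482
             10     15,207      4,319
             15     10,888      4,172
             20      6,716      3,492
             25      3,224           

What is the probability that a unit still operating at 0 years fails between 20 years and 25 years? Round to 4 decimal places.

This is the probability of reaching 20 but not 25, conditional on being operational at 0: (R(20) − R(25)) / R(0).
= (6,716 − 3,224) / 20,491 = 3,492 / 20,491 = 0.170416.

0.1704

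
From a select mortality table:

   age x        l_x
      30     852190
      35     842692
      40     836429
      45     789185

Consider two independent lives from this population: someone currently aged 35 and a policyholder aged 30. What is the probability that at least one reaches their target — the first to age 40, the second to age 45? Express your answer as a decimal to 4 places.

0.9995

p₁ = l_40/l_35 = 836429/842692 = 0.992568; p₂ = l_45/l_30 = 789185/852190 = 0.926067.
P(at least one) = 1 − (1−p₁)(1−p₂) = 1 − 0.007432 × 0.073933 = 0.999451.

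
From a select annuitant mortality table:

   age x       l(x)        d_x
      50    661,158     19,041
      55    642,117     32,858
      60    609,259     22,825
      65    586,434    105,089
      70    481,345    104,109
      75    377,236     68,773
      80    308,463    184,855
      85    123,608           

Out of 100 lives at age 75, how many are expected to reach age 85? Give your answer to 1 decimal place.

32.8

The relevant probability is 123,608/377,236 = 0.327668.
Expected number = 100 × 0.327668 = 32.8.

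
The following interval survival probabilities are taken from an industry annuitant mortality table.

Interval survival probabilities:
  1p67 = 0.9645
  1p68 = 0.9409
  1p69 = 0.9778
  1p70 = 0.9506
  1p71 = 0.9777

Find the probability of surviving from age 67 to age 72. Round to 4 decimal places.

0.8247

Survival from 67 to 72 is the product of surviving each interval: 0.9645 × 0.9409 × 0.9778 × 0.9506 × 0.9777.
= 0.824706.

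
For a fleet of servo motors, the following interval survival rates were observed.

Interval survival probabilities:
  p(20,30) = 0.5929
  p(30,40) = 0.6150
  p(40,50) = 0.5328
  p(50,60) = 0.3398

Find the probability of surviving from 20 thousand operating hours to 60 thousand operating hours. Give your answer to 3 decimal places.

0.066

P(survive 20→60) = 0.5929 × 0.6150 × 0.5328 × 0.3398.
= 0.066015.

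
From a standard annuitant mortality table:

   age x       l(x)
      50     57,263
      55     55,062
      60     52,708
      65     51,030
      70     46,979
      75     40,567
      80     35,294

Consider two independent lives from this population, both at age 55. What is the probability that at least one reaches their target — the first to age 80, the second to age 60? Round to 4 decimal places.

p₁ = l(80)/l(55) = 35,294/55,062 = 0.640987; p₂ = l(60)/l(55) = 52,708/55,062 = 0.957248.
P(at least one) = 1 − (1−p₁)(1−p₂) = 1 − 0.359013 × 0.042752 = 0.984651.

0.9847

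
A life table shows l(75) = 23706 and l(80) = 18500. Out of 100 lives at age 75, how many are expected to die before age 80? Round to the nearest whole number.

22

The relevant probability is 1 − 18500/23706 = 0.219607.
Expected number = 100 × 0.219607 = 22.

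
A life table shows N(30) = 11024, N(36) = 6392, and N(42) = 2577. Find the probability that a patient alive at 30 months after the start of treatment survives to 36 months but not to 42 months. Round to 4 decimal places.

This is the probability of reaching 36 but not 42, conditional on being alive at 30: (N(36) − N(42)) / N(30).
= (6392 − 2577) / 11024 = 3815 / 11024 = 0.346063.

0.3461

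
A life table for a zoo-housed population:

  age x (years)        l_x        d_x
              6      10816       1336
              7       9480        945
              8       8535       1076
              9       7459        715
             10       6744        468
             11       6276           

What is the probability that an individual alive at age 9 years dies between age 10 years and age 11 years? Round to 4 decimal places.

0.0627

This is the probability of reaching 10 but not 11, conditional on being alive at 9: (l_10 − l_11) / l_9.
= (6744 − 6276) / 7459 = 468 / 7459 = 0.062743.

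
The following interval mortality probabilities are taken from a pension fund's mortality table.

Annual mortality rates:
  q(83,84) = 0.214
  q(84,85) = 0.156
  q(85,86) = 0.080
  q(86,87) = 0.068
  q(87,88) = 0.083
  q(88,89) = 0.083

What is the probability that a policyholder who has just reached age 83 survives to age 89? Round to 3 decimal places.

Chaining the interval survival probabilities: (1 − 0.214) × (1 − 0.156) × (1 − 0.080) × (1 − 0.068) × (1 − 0.083) × (1 − 0.083).
= 0.786 × 0.844 × 0.920 × 0.932 × 0.917 × 0.917 = 0.478308.

0.478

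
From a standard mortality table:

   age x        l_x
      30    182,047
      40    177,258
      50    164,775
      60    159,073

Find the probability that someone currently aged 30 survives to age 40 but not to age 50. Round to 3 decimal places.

We want 10|10q30 = (l_40 − l_50)/l_30.
This is the probability of reaching 40 but not 50, conditional on being alive at 30: (l_40 − l_50) / l_30.
= (177,258 − 164,775) / 182,047 = 12,483 / 182,047 = 0.068570.

0.069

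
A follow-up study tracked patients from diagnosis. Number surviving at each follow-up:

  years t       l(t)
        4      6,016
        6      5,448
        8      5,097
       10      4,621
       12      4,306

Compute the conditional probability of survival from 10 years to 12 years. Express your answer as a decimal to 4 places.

The conditional survival probability is l(12)/l(10) = 4,306/4,621 = 0.931833.

0.9318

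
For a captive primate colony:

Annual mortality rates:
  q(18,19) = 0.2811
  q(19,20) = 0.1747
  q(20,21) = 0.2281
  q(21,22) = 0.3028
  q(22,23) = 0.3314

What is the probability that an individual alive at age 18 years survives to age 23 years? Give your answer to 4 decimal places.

The overall survival probability is (1 − 0.2811) × (1 − 0.1747) × (1 − 0.2281) × (1 − 0.3028) × (1 − 0.3314).
= 0.7189 × 0.8253 × 0.7719 × 0.6972 × 0.6686 = 0.213484.

0.2135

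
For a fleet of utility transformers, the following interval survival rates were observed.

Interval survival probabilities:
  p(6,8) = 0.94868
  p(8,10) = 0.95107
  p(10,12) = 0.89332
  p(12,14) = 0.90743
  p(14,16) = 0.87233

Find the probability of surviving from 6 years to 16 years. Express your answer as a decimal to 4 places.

0.6380

Survival from 6 to 16 is the product of surviving each interval: 0.94868 × 0.95107 × 0.89332 × 0.90743 × 0.87233.
= 0.638018.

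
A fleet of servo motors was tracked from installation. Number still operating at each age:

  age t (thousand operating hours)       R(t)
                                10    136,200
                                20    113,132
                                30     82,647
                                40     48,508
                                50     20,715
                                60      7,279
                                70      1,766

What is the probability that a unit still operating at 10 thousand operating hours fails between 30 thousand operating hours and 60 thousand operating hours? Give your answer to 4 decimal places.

0.5534

This is the probability of reaching 30 but not 60, conditional on being operational at 10: (R(30) − R(60)) / R(10).
= (82,647 − 7,279) / 136,200 = 75,368 / 136,200 = 0.553363.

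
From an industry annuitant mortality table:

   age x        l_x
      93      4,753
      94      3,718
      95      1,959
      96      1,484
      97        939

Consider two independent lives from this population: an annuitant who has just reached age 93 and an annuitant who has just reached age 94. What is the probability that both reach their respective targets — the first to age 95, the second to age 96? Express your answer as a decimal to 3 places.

0.165

p₁ = l_95/l_93 = 1,959/4,753 = 0.412161; p₂ = l_96/l_94 = 1,484/3,718 = 0.399139.
P(both) = p₁ × p₂ = 0.412161 × 0.399139 = 0.164510.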